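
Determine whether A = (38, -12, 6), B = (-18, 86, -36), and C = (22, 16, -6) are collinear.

AB = (-56, 98, -42), AC = (-16, 28, -12).
Each component of AC is 2/7 times the corresponding component of AB, so AC = 2/7·AB and the points are collinear.

Yes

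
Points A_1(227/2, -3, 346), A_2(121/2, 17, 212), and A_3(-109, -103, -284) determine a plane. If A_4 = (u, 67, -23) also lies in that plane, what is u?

-69/2

The plane through A_1, A_2, A_3 has equation −26000x − 3575y + 9750z = 433225.
Substituting A_4: (-26000)u + (-463775) = 433225, so u = -69/2.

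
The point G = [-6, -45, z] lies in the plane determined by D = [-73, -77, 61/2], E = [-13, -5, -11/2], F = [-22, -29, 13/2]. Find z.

Coplanarity requires DE · (DF × DG) = 0.
DE = (60, 72, -36), DF = (51, 48, -24); the triple product is linear in z with coefficient -792 and constant term 11484.
Setting it to zero: z = 29/2.

29/2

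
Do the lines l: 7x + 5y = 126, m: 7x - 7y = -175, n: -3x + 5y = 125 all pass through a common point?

No

Intersecting l and m: solving the 2×2 system gives (x, y) = (1/12, 301/12).
Substitute into n: (-3)(1/12) + (5)(301/12) = 751/6.
But n requires 125 ≠ 751/6, so the three lines have no common point.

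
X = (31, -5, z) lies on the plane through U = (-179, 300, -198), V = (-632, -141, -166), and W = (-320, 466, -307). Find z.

-13

Coplanarity requires UV · (UW × UX) = 0.
UV = (-453, -441, 32), UW = (-141, 166, -109); the triple product is linear in z with coefficient -137379 and constant term -1785927.
Setting it to zero: z = -13.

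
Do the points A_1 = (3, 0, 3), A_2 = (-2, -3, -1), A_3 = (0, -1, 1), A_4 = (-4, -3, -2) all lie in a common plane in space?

The four points are coplanar iff the 3×3 determinant with rows A_1A_2, A_1A_3, A_1A_4 is zero.
Rows: (-5, -3, -4), (-3, -1, -2), (-7, -3, -5).
Expanding along the first row: (-5)(-1) − (-3)(1) + (-4)(2) = 0.
Zero determinant ⇒ coplanar.

Yes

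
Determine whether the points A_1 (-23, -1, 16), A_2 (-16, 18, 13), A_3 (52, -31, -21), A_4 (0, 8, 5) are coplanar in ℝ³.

No

With A_1 as base: A_1A_2 = (7, 19, -3), A_1A_3 = (75, -30, -37), A_1A_4 = (23, 9, -11).
A_1A_3 × A_1A_4 = (663, -26, 1365).
A_1A_2 · (A_1A_3 × A_1A_4) = 52.
Since 52 ≠ 0, the four points are not coplanar.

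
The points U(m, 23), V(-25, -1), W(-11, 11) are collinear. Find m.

The three points are collinear iff det[UV; UW] = 0.
This determinant is linear in m: (-12)m + (36) = 0, so m = 3.

3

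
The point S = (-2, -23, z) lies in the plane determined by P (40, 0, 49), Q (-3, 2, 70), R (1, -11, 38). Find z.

11

The plane through P, Q, R has equation 209x − 1292y + 551z = 35359.
Substituting S: (551)z + (29298) = 35359, so z = 11.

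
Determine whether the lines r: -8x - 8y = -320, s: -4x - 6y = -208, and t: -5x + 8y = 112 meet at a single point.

Intersecting r and s: solving the 2×2 system gives (x, y) = (16, 24).
Substitute into t: (-5)(16) + (8)(24) = 112.
This equals 112, so (16, 24) lies on all three lines and they are concurrent.

Yes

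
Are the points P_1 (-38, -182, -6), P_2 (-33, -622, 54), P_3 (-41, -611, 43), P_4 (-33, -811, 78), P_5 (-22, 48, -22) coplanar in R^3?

The plane through P_1, P_2, P_3 has normal n = P_1P_2 × P_1P_3 = (4180, -425, -3465) and equation n·P = -60700.
Checking the remaining points: n·P_4 = -63535, n·P_5 = -36130.
Since n·P_4 = -63535 ≠ -60700, P_4 is off the plane and the points are not all coplanar.

No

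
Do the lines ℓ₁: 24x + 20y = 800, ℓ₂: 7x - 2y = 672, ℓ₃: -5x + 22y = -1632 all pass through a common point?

Yes

The three lines meet at one point iff the augmented coefficient matrix [aᵢ bᵢ cᵢ] has rank < 3, i.e. its determinant vanishes.
Here the determinant is 0.
It vanishes, so the lines are concurrent at (80, -56).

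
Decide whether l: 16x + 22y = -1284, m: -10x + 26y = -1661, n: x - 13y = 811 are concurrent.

No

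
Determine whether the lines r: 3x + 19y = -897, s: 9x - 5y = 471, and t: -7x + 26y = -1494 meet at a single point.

Intersecting r and s: solving the 2×2 system gives (x, y) = (24, -51).
Substitute into t: (-7)(24) + (26)(-51) = -1494.
This equals -1494, so (24, -51) lies on all three lines and they are concurrent.

Yes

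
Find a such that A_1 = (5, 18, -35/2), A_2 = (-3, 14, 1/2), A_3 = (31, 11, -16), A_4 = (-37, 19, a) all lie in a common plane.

The points are coplanar iff A_1A_2 · (A_1A_3 × A_1A_4) = 0.
Expanding, this is linear in a: (160)a + (-1760) = 0.
So a = 11.

11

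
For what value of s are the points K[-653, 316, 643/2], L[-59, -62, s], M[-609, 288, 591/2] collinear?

-59/2

Direction KM = (44, -28, -26). From the x-coordinate of L, the parameter along the line is τ = (-59 − (-653))/44 = 27/2.
Then s = 643/2 + 27/2·(-26) = -59/2.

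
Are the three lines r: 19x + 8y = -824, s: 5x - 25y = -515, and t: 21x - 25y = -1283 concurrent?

Yes

The three lines meet at one point iff the augmented coefficient matrix [aᵢ bᵢ cᵢ] has rank < 3, i.e. its determinant vanishes.
Here the determinant is 0.
It vanishes, so the lines are concurrent at (-48, 11).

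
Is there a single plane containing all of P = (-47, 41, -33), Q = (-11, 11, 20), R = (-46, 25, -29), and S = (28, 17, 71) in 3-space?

Yes

The four points are coplanar iff the 3×3 determinant with rows PQ, PR, PS is zero.
Rows: (36, -30, 53), (1, -16, 4), (75, -24, 104).
Expanding along the first row: (36)(-1568) − (-30)(-196) + (53)(1176) = 0.
Zero determinant ⇒ coplanar.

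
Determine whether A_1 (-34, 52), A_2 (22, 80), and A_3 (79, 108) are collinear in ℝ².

A_1A_2 = (56, 28), A_1A_3 = (113, 56).
Twice the signed area of △A_1A_2A_3 is (56)(56) − (28)(113) = -28.
The area is nonzero, so the three points are not collinear.

No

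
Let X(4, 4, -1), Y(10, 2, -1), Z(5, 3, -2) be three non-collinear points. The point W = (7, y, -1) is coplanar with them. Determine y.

3

The plane through X, Y, Z has equation 2x + 6y − 4z = 36.
Substituting W: (6)y + (18) = 36, so y = 3.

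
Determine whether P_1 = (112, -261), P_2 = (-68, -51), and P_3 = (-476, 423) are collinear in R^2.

No

P_1P_2 = (-180, 210), P_1P_3 = (-588, 684).
If collinear, P_1P_3 would be a scalar multiple of P_1P_2. But (-180)·(684) ≠ (210)·(-588) (difference 360), so they are not parallel; the points are not collinear.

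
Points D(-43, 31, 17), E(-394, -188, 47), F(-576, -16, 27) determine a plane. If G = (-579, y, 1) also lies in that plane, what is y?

193

The plane through D, E, F has equation −780x − 12480y − 100230z = -2057250.
Substituting G: (-12480)y + (351390) = -2057250, so y = 193.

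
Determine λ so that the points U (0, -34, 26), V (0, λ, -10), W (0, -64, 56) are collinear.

Direction UW = (0, -30, 30). From the z-coordinate of V, the parameter along the line is τ = (-10 − 26)/30 = -6/5.
Then λ = (-34) + (-6/5)·(-30) = 2.

2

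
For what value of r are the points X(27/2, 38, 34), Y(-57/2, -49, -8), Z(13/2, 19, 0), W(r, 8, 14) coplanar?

-1/2

Normal to plane XYZ: n = (2160, -1134, 189); plane equation n·P = -7506.
Requiring n·W = -7506: (2160)r + (-6426) = -7506.
So r = -1/2.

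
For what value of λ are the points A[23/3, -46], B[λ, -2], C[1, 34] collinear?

4

The three points are collinear iff det[AB; AC] = 0.
This determinant is linear in λ: (80)λ + (-320) = 0, so λ = 4.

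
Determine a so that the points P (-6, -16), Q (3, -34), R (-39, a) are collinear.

50

The three points are collinear iff det[PQ; PR] = 0.
This determinant is linear in a: (9)a + (-450) = 0, so a = 50.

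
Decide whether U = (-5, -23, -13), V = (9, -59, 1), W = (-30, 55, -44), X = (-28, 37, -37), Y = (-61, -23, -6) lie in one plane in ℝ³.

No

The plane through U, V, W has normal n = UV × UW = (24, 84, 192) and equation n·P = -4548.
Checking the remaining points: n·X = -4668, n·Y = -4548.
Since n·X = -4668 ≠ -4548, X is off the plane and the points are not all coplanar.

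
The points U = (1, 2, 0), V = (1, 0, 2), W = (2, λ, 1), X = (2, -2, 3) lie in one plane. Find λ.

The points are coplanar iff UV · (UW × UX) = 0.
Expanding, this is linear in λ: (-2)λ + (0) = 0.
So λ = 0.

0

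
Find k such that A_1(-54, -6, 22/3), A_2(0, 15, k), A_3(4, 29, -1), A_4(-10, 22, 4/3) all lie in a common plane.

Coplanarity ⇔ det[A_1A_2; A_1A_3; A_1A_4] = 0.
Expanding, this is linear in k: (84)k + (252) = 0.
So k = -3.

-3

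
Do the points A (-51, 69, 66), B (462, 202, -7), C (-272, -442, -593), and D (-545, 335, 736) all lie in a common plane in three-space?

With A as base: AB = (513, 133, -73), AC = (-221, -511, -659), AD = (-494, 266, 670).
AC × AD = (-167076, 473616, -311220).
AB · (AC × AD) = 0.
The scalar triple product vanishes, so the four points are coplanar.

Yes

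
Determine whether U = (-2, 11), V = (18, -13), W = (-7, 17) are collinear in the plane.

UV = (20, -24), UW = (-5, 6).
Checking proportionality: UW = -1/4·UV, so the vectors are parallel and the points are collinear.

Yes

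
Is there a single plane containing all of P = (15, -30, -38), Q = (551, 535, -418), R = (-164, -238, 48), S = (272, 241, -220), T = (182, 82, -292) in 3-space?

Yes

The plane through P, Q, R has normal n = PQ × PR = (-30450, 21924, -10353) and equation n·X = -721056.
Checking the remaining points: n·S = -721056, n·T = -721056.
All equal -721056, so all 5 points lie in one plane.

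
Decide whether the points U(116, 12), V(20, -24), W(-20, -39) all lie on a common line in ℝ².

Yes

UV = (-96, -36), UW = (-136, -51).
det[UV; UW] = (-96)(-51) − (-36)(-136) = 0.
The determinant is zero, so the points are collinear.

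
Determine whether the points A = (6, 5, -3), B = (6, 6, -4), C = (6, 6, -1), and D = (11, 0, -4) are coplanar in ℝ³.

The four points are coplanar iff the 3×3 determinant with rows AB, AC, AD is zero.
Rows: (0, 1, -1), (0, 1, 2), (5, -5, -1).
Expanding along the first row: (0)(9) − (1)(-10) + (-1)(-5) = 15.
Nonzero ⇒ not coplanar.

No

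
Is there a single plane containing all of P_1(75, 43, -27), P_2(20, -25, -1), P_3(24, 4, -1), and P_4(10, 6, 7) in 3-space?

With P_1 as base: P_1P_2 = (-55, -68, 26), P_1P_3 = (-51, -39, 26), P_1P_4 = (-65, -37, 34).
P_1P_3 × P_1P_4 = (-364, 44, -648).
P_1P_2 · (P_1P_3 × P_1P_4) = 180.
Since 180 ≠ 0, the four points are not coplanar.

No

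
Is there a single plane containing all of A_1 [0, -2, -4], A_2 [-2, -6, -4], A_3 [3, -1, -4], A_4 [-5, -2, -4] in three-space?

Yes

With A_1 as base: A_1A_2 = (-2, -4, 0), A_1A_3 = (3, 1, 0), A_1A_4 = (-5, 0, 0).
A_1A_3 × A_1A_4 = (0, 0, 5).
A_1A_2 · (A_1A_3 × A_1A_4) = 0.
The scalar triple product vanishes, so the four points are coplanar.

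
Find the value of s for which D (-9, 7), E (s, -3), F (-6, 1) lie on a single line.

Collinearity: (E − D) must be parallel to (F − D) = (3, -6).
Cross-multiplying the components: (s − (-9))·(-6) = (-10)·(3).
Solving gives s = -4.

-4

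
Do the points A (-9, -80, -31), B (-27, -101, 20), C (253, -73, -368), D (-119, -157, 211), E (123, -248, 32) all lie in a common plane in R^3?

The plane through A, B, C has normal n = AB × AC = (6720, 7296, 5376) and equation n·P = -810816.
Checking the remaining points: n·D = -810816, n·E = -810816.
All equal -810816, so all 5 points lie in one plane.

Yes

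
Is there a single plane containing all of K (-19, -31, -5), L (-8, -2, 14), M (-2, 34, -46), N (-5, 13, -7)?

No

With K as base: KL = (11, 29, 19), KM = (17, 65, -41), KN = (14, 44, -2).
KM × KN = (1674, -540, -162).
KL · (KM × KN) = -324.
Since -324 ≠ 0, the four points are not coplanar.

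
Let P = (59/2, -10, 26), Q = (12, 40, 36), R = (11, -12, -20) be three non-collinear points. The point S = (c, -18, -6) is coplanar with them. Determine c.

39/2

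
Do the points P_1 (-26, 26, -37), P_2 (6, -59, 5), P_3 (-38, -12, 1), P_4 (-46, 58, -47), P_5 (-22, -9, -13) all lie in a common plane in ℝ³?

Yes

The plane through P_1, P_2, P_3 has normal n = P_1P_2 × P_1P_3 = (-1634, -1720, -2236) and equation n·P = 80496.
Checking the remaining points: n·P_4 = 80496, n·P_5 = 80496.
All equal 80496, so all 5 points lie in one plane.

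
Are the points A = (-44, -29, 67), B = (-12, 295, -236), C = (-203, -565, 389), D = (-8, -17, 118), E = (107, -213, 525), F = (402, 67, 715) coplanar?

No

The plane through A, B, C has normal n = AB × AC = (-58080, 37873, 34364) and equation n·P = 3759591.
Checking the remaining points: n·D = 3875751, n·E = 3759591, n·F = 3759591.
Since n·D = 3875751 ≠ 3759591, D is off the plane and the points are not all coplanar.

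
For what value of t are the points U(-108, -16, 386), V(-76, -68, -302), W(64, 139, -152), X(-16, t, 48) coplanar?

Normal to plane UVW: n = (134616, -101120, 13904); plane equation n·P = -7553664.
Requiring n·X = -7553664: (-101120)t + (-1486464) = -7553664.
So t = 60.

60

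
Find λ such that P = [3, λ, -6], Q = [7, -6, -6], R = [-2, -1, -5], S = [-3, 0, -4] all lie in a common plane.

The points are coplanar iff PQ · (PR × PS) = 0.
Expanding, this is linear in λ: (-8)λ + (-32) = 0.
So λ = -4.

-4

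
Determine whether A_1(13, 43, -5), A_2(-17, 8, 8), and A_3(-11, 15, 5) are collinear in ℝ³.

No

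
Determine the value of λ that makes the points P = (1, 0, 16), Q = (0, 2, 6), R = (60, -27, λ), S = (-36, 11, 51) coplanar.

21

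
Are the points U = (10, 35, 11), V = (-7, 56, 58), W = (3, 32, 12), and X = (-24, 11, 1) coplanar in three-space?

With U as base: UV = (-17, 21, 47), UW = (-7, -3, 1), UX = (-34, -24, -10).
UW × UX = (54, -104, 66).
UV · (UW × UX) = 0.
The scalar triple product vanishes, so the four points are coplanar.

Yes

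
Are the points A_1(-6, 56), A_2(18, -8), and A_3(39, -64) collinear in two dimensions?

A_1A_2 = (24, -64), A_1A_3 = (45, -120).
det[A_1A_2; A_1A_3] = (24)(-120) − (-64)(45) = 0.
The determinant is zero, so the points are collinear.

Yes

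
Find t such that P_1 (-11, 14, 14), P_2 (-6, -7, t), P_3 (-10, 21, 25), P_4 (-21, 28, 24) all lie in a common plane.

-11

Normal to plane P_1P_3P_4: n = (-84, -120, 84); plane equation n·P = 420.
Requiring n·P_2 = 420: (84)t + (1344) = 420.
So t = -11.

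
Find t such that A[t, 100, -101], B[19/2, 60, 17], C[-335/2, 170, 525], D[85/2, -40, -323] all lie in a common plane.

263

The points are coplanar iff AB · (AC × AD) = 0.
Expanding, this is linear in t: (-13400)t + (3524200) = 0.
So t = 263.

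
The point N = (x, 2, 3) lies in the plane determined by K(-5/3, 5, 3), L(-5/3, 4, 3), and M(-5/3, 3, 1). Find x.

-5/3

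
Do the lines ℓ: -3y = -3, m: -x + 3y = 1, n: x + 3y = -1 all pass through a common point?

No

Intersecting ℓ and m: solving the 2×2 system gives (x, y) = (2, 1).
Substitute into n: (1)(2) + (3)(1) = 5.
But n requires -1 ≠ 5, so the three lines have no common point.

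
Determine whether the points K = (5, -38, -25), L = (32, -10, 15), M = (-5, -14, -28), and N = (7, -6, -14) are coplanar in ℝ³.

No

With K as base: KL = (27, 28, 40), KM = (-10, 24, -3), KN = (2, 32, 11).
KM × KN = (360, 104, -368).
KL · (KM × KN) = -2088.
Since -2088 ≠ 0, the four points are not coplanar.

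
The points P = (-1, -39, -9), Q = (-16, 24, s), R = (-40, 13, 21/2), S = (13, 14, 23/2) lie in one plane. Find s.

Normal to plane PRS: n = (65/2, 2145/2, -2795); plane equation n·X = -16705.
Requiring n·Q = -16705: (-2795)s + (25220) = -16705.
So s = 15.

15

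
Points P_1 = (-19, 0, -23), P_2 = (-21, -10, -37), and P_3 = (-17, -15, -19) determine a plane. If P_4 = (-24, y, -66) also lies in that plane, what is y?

The plane through P_1, P_2, P_3 has equation −250x − 20y + 50z = 3600.
Substituting P_4: (-20)y + (2700) = 3600, so y = -45.

-45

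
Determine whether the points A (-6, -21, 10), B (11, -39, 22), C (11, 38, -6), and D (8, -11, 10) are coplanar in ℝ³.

With A as base: AB = (17, -18, 12), AC = (17, 59, -16), AD = (14, 10, 0).
AC × AD = (160, -224, -656).
AB · (AC × AD) = -1120.
Since -1120 ≠ 0, the four points are not coplanar.

No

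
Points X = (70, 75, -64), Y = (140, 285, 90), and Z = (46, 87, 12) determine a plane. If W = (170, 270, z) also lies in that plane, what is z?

The plane through X, Y, Z has equation 14112x − 9016y + 5880z = -64680.
Substituting W: (5880)z + (-35280) = -64680, so z = -5.

-5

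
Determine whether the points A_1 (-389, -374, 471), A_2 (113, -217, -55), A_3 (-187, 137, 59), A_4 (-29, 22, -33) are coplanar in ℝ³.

Yes

With A_1 as base: A_1A_2 = (502, 157, -526), A_1A_3 = (202, 511, -412), A_1A_4 = (360, 396, -504).
A_1A_3 × A_1A_4 = (-94392, -46512, -103968).
A_1A_2 · (A_1A_3 × A_1A_4) = 0.
The scalar triple product vanishes, so the four points are coplanar.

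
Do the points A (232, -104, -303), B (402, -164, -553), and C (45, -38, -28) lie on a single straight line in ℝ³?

Yes

AB = (170, -60, -250), AC = (-187, 66, 275).
AB × AC = (0, 0, 0).
The cross product vanishes, so the three points are collinear.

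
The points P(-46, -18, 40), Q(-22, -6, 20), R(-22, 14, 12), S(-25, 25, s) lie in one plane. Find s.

The points are coplanar iff PQ · (PR × PS) = 0.
Expanding, this is linear in s: (480)s + (-4560) = 0.
So s = 19/2.

19/2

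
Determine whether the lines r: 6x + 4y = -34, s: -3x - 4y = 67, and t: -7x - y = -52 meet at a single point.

Lines aᵢx + bᵢy = cᵢ with pairwise distinct directions are concurrent exactly when det[aᵢ bᵢ cᵢ] = 0.
Here the determinant is 0.
It vanishes, so the lines are concurrent at (11, -25).

Yes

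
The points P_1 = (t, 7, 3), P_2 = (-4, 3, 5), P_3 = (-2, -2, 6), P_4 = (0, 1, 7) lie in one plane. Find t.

Coplanarity ⇔ det[P_1P_2; P_1P_3; P_1P_4] = 0.
Expanding, this is linear in t: (8)t + (64) = 0.
So t = -8.

-8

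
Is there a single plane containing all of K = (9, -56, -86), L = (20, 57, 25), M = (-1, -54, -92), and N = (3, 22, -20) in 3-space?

With K as base: KL = (11, 113, 111), KM = (-10, 2, -6), KN = (-6, 78, 66).
KM × KN = (600, 696, -768).
KL · (KM × KN) = 0.
The scalar triple product vanishes, so the four points are coplanar.

Yes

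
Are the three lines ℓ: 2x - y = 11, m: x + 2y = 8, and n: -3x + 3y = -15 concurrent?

The three lines meet at one point iff the augmented coefficient matrix [aᵢ bᵢ cᵢ] has rank < 3, i.e. its determinant vanishes.
Here the determinant is 0.
It vanishes, so the lines are concurrent at (6, 1).

Yes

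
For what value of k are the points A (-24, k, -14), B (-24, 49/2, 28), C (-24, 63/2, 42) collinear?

7/2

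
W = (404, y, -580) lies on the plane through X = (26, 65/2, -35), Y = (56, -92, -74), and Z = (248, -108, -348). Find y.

179

The plane through X, Y, Z has equation 33489x + 732y + 23424z = 74664.
Substituting W: (732)y + (-56364) = 74664, so y = 179.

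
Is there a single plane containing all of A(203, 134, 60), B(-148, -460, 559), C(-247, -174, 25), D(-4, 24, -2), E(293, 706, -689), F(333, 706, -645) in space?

No

The plane through A, B, C has normal n = AB × AC = (174482, -236835, -159192) and equation n·P = -5867564.
Checking the remaining points: n·D = -6063584, n·E = -6398996, n·F = -6424164.
Since n·D = -6063584 ≠ -5867564, D is off the plane and the points are not all coplanar.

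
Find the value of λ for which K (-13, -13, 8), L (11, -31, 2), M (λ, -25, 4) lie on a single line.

Collinearity requires KL × KM = 0; each component is linear in λ.
The y-component gives (-6)λ + (18) = 0, so λ = 3.
The remaining components then also vanish.

3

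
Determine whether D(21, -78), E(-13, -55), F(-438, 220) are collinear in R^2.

No

DE = (-34, 23), DF = (-459, 298).
det[DE; DF] = (-34)(298) − (23)(-459) = 425.
The determinant is nonzero, so they are not collinear.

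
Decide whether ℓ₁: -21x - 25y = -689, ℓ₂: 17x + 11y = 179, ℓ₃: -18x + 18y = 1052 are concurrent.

No

The three lines meet at one point iff the augmented coefficient matrix [aᵢ bᵢ cᵢ] has rank < 3, i.e. its determinant vanishes.
Here the determinant is 5044.
Nonzero, so no common point exists.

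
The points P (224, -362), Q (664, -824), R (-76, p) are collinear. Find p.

The three points are collinear iff det[PQ; PR] = 0.
This determinant is linear in p: (440)p + (20680) = 0, so p = -47.

-47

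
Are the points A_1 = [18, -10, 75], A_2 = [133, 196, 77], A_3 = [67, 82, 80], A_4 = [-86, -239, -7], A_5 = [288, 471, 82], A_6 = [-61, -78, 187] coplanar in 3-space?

No

The plane through A_1, A_2, A_3 has normal n = A_1A_2 × A_1A_3 = (846, -477, 486) and equation n·P = 56448.
Checking the remaining points: n·A_4 = 37845, n·A_5 = 58833, n·A_6 = 76482.
Since n·A_4 = 37845 ≠ 56448, A_4 is off the plane and the points are not all coplanar.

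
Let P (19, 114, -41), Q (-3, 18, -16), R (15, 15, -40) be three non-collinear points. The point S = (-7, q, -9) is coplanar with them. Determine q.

The plane through P, Q, R has equation 2379x − 78y + 1794z = -37245.
Substituting S: (-78)q + (-32799) = -37245, so q = 57.

57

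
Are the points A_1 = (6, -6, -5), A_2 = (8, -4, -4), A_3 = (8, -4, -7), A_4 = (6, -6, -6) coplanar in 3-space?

Yes

The four points are coplanar iff the 3×3 determinant with rows A_1A_2, A_1A_3, A_1A_4 is zero.
Rows: (2, 2, 1), (2, 2, -2), (0, 0, -1).
Expanding along the first row: (2)(-2) − (2)(-2) + (1)(0) = 0.
Zero determinant ⇒ coplanar.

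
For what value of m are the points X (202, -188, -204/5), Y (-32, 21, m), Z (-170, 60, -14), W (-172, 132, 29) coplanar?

41/5

Normal to plane XZW: n = (43672/5, 79712/5, -26288); plane equation n·P = -160272.
Requiring n·Y = -160272: (-26288)m + (276448/5) = -160272.
So m = 41/5.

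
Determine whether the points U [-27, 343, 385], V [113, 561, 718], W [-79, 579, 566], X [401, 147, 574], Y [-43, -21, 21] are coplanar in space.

The plane through U, V, W has normal n = UV × UW = (-39130, -42656, 44376) and equation n·P = 3510262.
Checking the remaining points: n·X = 3510262, n·Y = 3510262.
All equal 3510262, so all 5 points lie in one plane.

Yes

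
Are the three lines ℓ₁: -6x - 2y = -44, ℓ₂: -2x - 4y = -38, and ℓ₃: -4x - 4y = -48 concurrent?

Lines aᵢx + bᵢy = cᵢ with pairwise distinct directions are concurrent exactly when det[aᵢ bᵢ cᵢ] = 0.
Here the determinant is 0.
It vanishes, so the lines are concurrent at (5, 7).

Yes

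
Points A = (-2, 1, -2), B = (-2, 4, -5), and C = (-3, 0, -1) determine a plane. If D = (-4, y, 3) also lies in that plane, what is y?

-4

A normal to the plane is n = AB × AC = (0, 3, 3).
D lies in the plane iff n · AD = 0.
This gives (3)y + (12) = 0, so y = -4.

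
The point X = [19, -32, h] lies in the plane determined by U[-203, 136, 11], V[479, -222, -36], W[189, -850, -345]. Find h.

-26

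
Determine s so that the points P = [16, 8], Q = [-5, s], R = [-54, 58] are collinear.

23

The three points are collinear iff det[PQ; PR] = 0.
This determinant is linear in s: (70)s + (-1610) = 0, so s = 23.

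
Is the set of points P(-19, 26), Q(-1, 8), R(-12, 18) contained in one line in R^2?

PQ = (18, -18), PR = (7, -8).
Twice the signed area of △PQR is (18)(-8) − (-18)(7) = -18.
The area is nonzero, so the three points are not collinear.

No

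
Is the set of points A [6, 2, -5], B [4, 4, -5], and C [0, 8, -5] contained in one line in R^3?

AB = (-2, 2, 0), AC = (-6, 6, 0).
AB × AC = (0, 0, 0).
The cross product vanishes, so the three points are collinear.

Yes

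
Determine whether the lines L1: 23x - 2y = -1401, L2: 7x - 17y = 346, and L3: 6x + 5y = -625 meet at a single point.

No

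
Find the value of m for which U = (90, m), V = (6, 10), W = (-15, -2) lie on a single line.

58

Collinearity: (U − V) must be parallel to (W − V) = (-21, -12).
Cross-multiplying the components: (m − 10)·(-21) = (84)·(-12).
Solving gives m = 58.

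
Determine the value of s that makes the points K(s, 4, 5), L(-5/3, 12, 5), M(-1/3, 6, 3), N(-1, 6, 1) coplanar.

1

Coplanarity ⇔ det[KL; KM; KN] = 0.
Expanding, this is linear in s: (-12)s + (12) = 0.
So s = 1.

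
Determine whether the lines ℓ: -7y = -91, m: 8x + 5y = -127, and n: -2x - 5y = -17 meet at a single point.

Yes

Lines aᵢx + bᵢy = cᵢ with pairwise distinct directions are concurrent exactly when det[aᵢ bᵢ cᵢ] = 0.
Here the determinant is 0.
It vanishes, so the lines are concurrent at (-24, 13).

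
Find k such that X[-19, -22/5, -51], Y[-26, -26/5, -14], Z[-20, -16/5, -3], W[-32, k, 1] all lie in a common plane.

Coplanarity ⇔ det[XY; XZ; XW] = 0.
Expanding, this is linear in k: (299)k + (9568/5) = 0.
So k = -32/5.

-32/5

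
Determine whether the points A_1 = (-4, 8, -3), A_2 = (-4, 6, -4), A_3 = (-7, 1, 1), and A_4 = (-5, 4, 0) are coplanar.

A normal to the plane through A_1, A_2, A_3 is n = A_1A_2 × A_1A_3 = (-15, 3, -6).
The plane has equation n·P = 102. For A_4: n·A_4 = 87.
87 ≠ 102, so A_4 is off the plane.

No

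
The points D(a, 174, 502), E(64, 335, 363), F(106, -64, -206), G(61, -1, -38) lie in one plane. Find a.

-100

The points are coplanar iff DE · (DF × DG) = 0.
Expanding, this is linear in a: (31185)a + (3118500) = 0.
So a = -100.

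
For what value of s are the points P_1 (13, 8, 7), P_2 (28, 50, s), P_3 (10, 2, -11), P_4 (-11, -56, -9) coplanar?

1

Normal to plane P_1P_3P_4: n = (-1056, 384, 48); plane equation n·P = -10320.
Requiring n·P_2 = -10320: (48)s + (-10368) = -10320.
So s = 1.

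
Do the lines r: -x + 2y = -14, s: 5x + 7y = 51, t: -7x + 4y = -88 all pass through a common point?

No

Intersecting r and s: solving the 2×2 system gives (x, y) = (200/17, -19/17).
Substitute into t: (-7)(200/17) + (4)(-19/17) = -1476/17.
But t requires -88 ≠ -1476/17, so the three lines have no common point.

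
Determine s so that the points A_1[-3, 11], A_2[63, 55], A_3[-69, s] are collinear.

The three points are collinear iff det[A_1A_2; A_1A_3] = 0.
This determinant is linear in s: (66)s + (2178) = 0, so s = -33.

-33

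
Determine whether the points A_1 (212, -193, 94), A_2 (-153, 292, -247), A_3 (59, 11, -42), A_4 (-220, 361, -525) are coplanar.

The four points are coplanar iff the 3×3 determinant with rows A_1A_2, A_1A_3, A_1A_4 is zero.
Rows: (-365, 485, -341), (-153, 204, -136), (-432, 554, -619).
Expanding along the first row: (-365)(-50932) − (485)(35955) + (-341)(3366) = 4199.
Nonzero ⇒ not coplanar.

No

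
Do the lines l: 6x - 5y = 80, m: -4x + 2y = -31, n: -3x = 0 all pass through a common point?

Intersecting l and m: solving the 2×2 system gives (x, y) = (-5/8, -67/4).
Substitute into n: (-3)(-5/8) + (0)(-67/4) = 15/8.
But n requires 0 ≠ 15/8, so the three lines have no common point.

No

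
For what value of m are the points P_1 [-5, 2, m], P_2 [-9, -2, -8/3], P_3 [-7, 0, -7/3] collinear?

-2

Collinearity requires P_1P_2 × P_1P_3 = 0; each component is linear in m.
The x-component gives (2)m + (4) = 0, so m = -2.
The remaining components then also vanish.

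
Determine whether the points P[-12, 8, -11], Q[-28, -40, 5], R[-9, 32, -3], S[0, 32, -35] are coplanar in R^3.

No

A normal to the plane through P, Q, R is n = PQ × PR = (-768, 176, -240).
The plane has equation n·X = 13264. For S: n·S = 14032.
14032 ≠ 13264, so S is off the plane.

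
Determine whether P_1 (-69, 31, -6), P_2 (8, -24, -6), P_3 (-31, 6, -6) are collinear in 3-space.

No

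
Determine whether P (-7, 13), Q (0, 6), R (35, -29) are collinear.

PQ = (7, -7), PR = (42, -42).
det[PQ; PR] = (7)(-42) − (-7)(42) = 0.
The determinant is zero, so the points are collinear.

Yes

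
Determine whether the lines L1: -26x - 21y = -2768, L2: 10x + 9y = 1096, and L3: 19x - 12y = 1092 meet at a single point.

No

The three lines meet at one point iff the augmented coefficient matrix [aᵢ bᵢ cᵢ] has rank < 3, i.e. its determinant vanishes.
Here the determinant is 24.
Nonzero, so no common point exists.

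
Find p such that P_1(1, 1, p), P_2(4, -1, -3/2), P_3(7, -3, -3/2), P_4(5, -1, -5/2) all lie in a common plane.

-3/2

Coplanarity ⇔ det[P_1P_2; P_1P_3; P_1P_4] = 0.
Expanding, this is linear in p: (-2)p + (-3) = 0.
So p = -3/2.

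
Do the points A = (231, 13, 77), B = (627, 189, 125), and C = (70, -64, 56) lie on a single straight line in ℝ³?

No

AB = (396, 176, 48), AC = (-161, -77, -21).
AB × AC = (0, 588, -2156).
The cross product is nonzero, so the points do not lie on one line.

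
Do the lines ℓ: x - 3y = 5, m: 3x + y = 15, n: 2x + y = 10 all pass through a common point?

Yes

The three lines meet at one point iff the augmented coefficient matrix [aᵢ bᵢ cᵢ] has rank < 3, i.e. its determinant vanishes.
Here the determinant is 0.
It vanishes, so the lines are concurrent at (5, 0).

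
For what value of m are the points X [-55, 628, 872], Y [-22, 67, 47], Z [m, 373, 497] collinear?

-40

Direction XY = (33, -561, -825). From the y-coordinate of Z, the parameter along the line is τ = (373 − 628)/(-561) = 5/11.
Then m = (-55) + 5/11·(33) = -40.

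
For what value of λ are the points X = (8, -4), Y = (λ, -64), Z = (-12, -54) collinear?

The three points are collinear iff det[XY; XZ] = 0.
This determinant is linear in λ: (-50)λ + (-800) = 0, so λ = -16.

-16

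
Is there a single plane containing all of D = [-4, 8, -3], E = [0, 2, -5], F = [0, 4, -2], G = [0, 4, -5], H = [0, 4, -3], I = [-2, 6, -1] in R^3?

No

The plane through D, E, F has normal n = DE × DF = (-14, -12, 8) and equation n·P = -64.
Checking the remaining points: n·G = -88, n·H = -72, n·I = -52.
Since n·G = -88 ≠ -64, G is off the plane and the points are not all coplanar.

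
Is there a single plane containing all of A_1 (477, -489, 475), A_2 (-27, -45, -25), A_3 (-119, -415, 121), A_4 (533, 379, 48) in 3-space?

Yes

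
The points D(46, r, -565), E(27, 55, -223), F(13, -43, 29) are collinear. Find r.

188

Direction EF = (-14, -98, 252). From the x-coordinate of D, the parameter along the line is τ = (46 − 27)/(-14) = -19/14.
Then r = 55 + (-19/14)·(-98) = 188.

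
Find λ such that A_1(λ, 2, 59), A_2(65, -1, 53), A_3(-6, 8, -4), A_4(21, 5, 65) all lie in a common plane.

43

Coplanarity ⇔ det[A_1A_2; A_1A_3; A_1A_4] = 0.
Expanding, this is linear in λ: (-450)λ + (19350) = 0.
So λ = 43.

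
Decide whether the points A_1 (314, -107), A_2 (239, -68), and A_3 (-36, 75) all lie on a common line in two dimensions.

Yes

A_1A_2 = (-75, 39), A_1A_3 = (-350, 182).
Checking proportionality: A_1A_3 = 14/3·A_1A_2, so the vectors are parallel and the points are collinear.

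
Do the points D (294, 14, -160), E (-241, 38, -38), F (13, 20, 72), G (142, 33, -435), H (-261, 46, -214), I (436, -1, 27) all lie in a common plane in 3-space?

Yes

The plane through D, E, F has normal n = DE × DF = (4836, 89838, 3534) and equation n·P = 2114076.
Checking the remaining points: n·G = 2114076, n·H = 2114076, n·I = 2114076.
All equal 2114076, so all 6 points lie in one plane.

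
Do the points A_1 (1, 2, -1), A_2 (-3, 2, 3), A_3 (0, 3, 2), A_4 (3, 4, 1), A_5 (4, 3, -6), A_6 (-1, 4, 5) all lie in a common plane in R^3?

The plane through A_1, A_2, A_3 has normal n = A_1A_2 × A_1A_3 = (-4, 8, -4) and equation n·P = 16.
Checking the remaining points: n·A_4 = 16, n·A_5 = 32, n·A_6 = 16.
Since n·A_5 = 32 ≠ 16, A_5 is off the plane and the points are not all coplanar.

No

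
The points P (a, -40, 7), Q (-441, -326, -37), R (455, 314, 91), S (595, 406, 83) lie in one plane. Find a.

Coplanarity ⇔ det[PQ; PR; PS] = 0.
Expanding, this is linear in a: (16896)a + (591360) = 0.
So a = -35.

-35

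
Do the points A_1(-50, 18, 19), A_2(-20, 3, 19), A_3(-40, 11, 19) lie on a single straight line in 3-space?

No

A_1A_2 = (30, -15, 0), A_1A_3 = (10, -7, 0).
Comparing components 1 and 2: (30)(-7) − (-15)(10) = -60 ≠ 0, so A_1A_2 and A_1A_3 are not parallel and the points are not collinear.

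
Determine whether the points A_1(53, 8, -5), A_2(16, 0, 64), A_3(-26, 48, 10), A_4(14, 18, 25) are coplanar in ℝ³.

Yes

With A_1 as base: A_1A_2 = (-37, -8, 69), A_1A_3 = (-79, 40, 15), A_1A_4 = (-39, 10, 30).
A_1A_3 × A_1A_4 = (1050, 1785, 770).
A_1A_2 · (A_1A_3 × A_1A_4) = 0.
The scalar triple product vanishes, so the four points are coplanar.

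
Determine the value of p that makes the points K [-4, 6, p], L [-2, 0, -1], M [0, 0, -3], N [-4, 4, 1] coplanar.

The points are coplanar iff KL · (KM × KN) = 0.
Expanding, this is linear in p: (-8)p + (8) = 0.
So p = 1.

1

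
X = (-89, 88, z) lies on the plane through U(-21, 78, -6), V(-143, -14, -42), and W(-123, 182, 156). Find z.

Coplanarity requires UV · (UW × UX) = 0.
UV = (-122, -92, -36), UW = (-102, 104, 162); the triple product is linear in z with coefficient -22072 and constant term 860808.
Setting it to zero: z = 39.

39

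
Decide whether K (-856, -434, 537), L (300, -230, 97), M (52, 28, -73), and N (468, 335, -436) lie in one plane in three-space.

With K as base: KL = (1156, 204, -440), KM = (908, 462, -610), KN = (1324, 769, -973).
KM × KN = (19564, 75844, 86564).
KL · (KM × KN) = 0.
The scalar triple product vanishes, so the four points are coplanar.

Yes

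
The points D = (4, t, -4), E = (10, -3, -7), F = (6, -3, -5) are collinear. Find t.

-3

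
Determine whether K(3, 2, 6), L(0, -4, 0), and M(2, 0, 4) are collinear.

Yes

KL = (-3, -6, -6), KM = (-1, -2, -2).
KL × KM = (0, 0, 0).
The cross product vanishes, so the three points are collinear.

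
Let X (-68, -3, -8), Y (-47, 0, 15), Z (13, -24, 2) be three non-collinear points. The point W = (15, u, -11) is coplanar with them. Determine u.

Coplanarity requires XY · (XZ × XW) = 0.
XY = (21, 3, 23), XZ = (81, -21, 10); the triple product is linear in u with coefficient 1653 and constant term 49590.
Setting it to zero: u = -30.

-30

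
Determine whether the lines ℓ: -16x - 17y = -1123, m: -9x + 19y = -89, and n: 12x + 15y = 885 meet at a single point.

Yes

Lines aᵢx + bᵢy = cᵢ with pairwise distinct directions are concurrent exactly when det[aᵢ bᵢ cᵢ] = 0.
Here the determinant is 0.
It vanishes, so the lines are concurrent at (50, 19).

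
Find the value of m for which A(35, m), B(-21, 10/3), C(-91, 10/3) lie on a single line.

Collinearity: (A − B) must be parallel to (C − B) = (-70, 0).
Cross-multiplying the components: (m − 10/3)·(-70) = (56)·(0).
Solving gives m = 10/3.

10/3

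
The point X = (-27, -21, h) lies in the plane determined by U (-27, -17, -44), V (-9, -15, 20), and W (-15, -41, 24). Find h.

-40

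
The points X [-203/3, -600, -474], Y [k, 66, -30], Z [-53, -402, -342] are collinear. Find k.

-55/3

Direction XZ = (44/3, 198, 132). From the y-coordinate of Y, the parameter along the line is τ = (66 − (-600))/198 = 37/11.
Then k = (-203/3) + 37/11·(44/3) = -55/3.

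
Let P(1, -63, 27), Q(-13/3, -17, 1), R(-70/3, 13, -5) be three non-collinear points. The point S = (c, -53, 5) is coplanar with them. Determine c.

Coplanarity requires PQ · (PR × PS) = 0.
PQ = (-16/3, 46, -26), PR = (-73/3, 76, -32); the triple product is linear in c with coefficient 504 and constant term -11592.
Setting it to zero: c = 23.

23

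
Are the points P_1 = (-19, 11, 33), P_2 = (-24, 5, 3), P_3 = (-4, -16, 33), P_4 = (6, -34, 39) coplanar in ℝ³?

A normal to the plane through P_1, P_2, P_3 is n = P_1P_2 × P_1P_3 = (-810, -450, 225).
The plane has equation n·P = 17865. For P_4: n·P_4 = 19215.
19215 ≠ 17865, so P_4 is off the plane.

No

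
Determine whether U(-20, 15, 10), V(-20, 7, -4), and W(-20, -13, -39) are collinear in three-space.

UV = (0, -8, -14), UW = (0, -28, -49).
UV × UW = (0, 0, 0).
The cross product vanishes, so the three points are collinear.

Yes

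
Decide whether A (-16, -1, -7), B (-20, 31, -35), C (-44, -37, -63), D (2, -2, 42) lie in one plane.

A normal to the plane through A, B, C is n = AB × AC = (-2800, 560, 1040).
The plane has equation n·P = 36960. For D: n·D = 36960.
Equal, so D lies in the plane and all four are coplanar.

Yes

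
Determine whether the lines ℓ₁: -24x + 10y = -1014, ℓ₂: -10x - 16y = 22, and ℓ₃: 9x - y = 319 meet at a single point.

No

Intersecting ℓ₁ and ℓ₂: solving the 2×2 system gives (x, y) = (4001/121, -2667/121).
Substitute into ℓ₃: (9)(4001/121) + (-1)(-2667/121) = 3516/11.
But ℓ₃ requires 319 ≠ 3516/11, so the three lines have no common point.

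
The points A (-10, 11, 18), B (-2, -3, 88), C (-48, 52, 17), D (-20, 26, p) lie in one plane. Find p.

-37

Normal to plane ABC: n = (-2856, -2652, -204); plane equation n·P = -4284.
Requiring n·D = -4284: (-204)p + (-11832) = -4284.
So p = -37.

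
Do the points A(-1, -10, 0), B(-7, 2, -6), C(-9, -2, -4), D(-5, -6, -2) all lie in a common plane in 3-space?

Yes

A normal to the plane through A, B, C is n = AB × AC = (0, 24, 48).
The plane has equation n·P = -240. For D: n·D = -240.
Equal, so D lies in the plane and all four are coplanar.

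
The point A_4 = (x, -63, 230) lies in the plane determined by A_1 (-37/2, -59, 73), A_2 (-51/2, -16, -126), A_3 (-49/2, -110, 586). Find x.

-25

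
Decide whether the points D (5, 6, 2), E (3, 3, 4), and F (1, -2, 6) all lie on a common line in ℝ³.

No

DE = (-2, -3, 2), DF = (-4, -8, 4).
Comparing components 2 and 3: (-3)(4) − (2)(-8) = 4 ≠ 0, so DE and DF are not parallel and the points are not collinear.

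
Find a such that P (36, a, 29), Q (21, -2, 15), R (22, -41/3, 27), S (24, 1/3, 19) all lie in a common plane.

50/3

The points are coplanar iff PQ · (PR × PS) = 0.
Expanding, this is linear in a: (-32)a + (1600/3) = 0.
So a = 50/3.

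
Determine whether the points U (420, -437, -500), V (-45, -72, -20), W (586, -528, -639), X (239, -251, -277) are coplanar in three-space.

A normal to the plane through U, V, W is n = UV × UW = (-7055, 15045, -18275).
The plane has equation n·P = -400265. For X: n·X = -400265.
Equal, so X lies in the plane and all four are coplanar.

Yes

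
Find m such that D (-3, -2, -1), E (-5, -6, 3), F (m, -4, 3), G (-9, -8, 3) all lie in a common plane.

Normal to plane DEG: n = (8, -16, -12); plane equation n·P = 20.
Requiring n·F = 20: (8)m + (28) = 20.
So m = -1.

-1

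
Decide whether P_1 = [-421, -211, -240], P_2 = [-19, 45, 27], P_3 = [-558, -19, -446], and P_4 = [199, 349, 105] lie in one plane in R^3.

No

The four points are coplanar iff the 3×3 determinant with rows P_1P_2, P_1P_3, P_1P_4 is zero.
Rows: (402, 256, 267), (-137, 192, -206), (620, 560, 345).
Expanding along the first row: (402)(181600) − (256)(80455) + (267)(-195760) = 138800.
Nonzero ⇒ not coplanar.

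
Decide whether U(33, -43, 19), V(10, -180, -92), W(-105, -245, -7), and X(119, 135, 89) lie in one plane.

The four points are coplanar iff the 3×3 determinant with rows UV, UW, UX is zero.
Rows: (-23, -137, -111), (-138, -202, -26), (86, 178, 70).
Expanding along the first row: (-23)(-9512) − (-137)(-7424) + (-111)(-7192) = 0.
Zero determinant ⇒ coplanar.

Yes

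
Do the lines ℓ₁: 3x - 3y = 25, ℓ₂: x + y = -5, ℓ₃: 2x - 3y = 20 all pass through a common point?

No

Intersecting ℓ₁ and ℓ₂: solving the 2×2 system gives (x, y) = (5/3, -20/3).
Substitute into ℓ₃: (2)(5/3) + (-3)(-20/3) = 70/3.
But ℓ₃ requires 20 ≠ 70/3, so the three lines have no common point.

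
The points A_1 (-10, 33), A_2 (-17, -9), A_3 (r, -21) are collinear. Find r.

Collinearity: (A_3 − A_1) must be parallel to (A_2 − A_1) = (-7, -42).
Cross-multiplying the components: (r − (-10))·(-42) = (-54)·(-7).
Solving gives r = -19.

-19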